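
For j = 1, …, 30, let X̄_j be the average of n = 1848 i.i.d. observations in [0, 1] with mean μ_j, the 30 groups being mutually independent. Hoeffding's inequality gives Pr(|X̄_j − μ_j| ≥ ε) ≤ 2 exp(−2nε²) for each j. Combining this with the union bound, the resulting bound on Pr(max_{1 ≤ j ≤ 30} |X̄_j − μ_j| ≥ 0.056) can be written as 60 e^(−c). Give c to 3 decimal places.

Union bound over the 30 events: Pr(max_{1 ≤ j ≤ 30} |X̄_j − μ_j| ≥ 0.056) ≤ 30·2·exp(−2nε²) = 60 exp(−2·1848·0.056²).
So c = 2·1848·0.056² = 11.5907.

11.591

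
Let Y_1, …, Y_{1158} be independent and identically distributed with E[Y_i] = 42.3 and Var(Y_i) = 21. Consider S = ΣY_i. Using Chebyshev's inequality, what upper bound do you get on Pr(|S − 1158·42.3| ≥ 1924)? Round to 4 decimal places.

Var(S) = n·Var(Y_i) = 1158·21 = 24318.
Chebyshev: Pr(|S − 1158·42.3| ≥ 1924) ≤ Var(S)/1924² = 24318/3701776 = 0.0066.

0.0066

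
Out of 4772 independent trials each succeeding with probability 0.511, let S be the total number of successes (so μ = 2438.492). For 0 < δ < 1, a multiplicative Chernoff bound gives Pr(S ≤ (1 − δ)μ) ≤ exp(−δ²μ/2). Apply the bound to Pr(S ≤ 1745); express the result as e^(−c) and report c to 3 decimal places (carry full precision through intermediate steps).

Write 1745 = (1 − δ)μ, so δ = 1 − 1745/2438.492 = 0.2843938…
Then the exponent is δ²μ/2 = (μ − 1745)²/(2μ) = 98.612412.

98.612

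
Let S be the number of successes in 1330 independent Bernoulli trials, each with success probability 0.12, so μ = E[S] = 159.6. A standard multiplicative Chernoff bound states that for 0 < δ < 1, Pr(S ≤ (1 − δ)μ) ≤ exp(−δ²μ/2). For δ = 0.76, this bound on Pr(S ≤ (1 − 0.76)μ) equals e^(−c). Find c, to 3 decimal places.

46.092

c = δ²μ/2 = 0.76²·159.6/2 = 46.0925.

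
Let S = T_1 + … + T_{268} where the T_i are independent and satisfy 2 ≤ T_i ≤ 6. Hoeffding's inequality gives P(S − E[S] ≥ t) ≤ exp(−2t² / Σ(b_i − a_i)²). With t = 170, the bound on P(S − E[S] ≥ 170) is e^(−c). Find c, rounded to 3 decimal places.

Σ(b_i − a_i)² = 268·(4)² = 4288.
c = 2t²/4288 = 2·170²/4288 = 13.4795.

13.479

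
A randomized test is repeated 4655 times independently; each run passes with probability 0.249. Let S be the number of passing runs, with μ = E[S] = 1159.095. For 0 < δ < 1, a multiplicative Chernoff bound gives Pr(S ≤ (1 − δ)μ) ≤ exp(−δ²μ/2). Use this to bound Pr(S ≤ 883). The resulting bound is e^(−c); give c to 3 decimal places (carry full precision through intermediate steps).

Write 883 = (1 − δ)μ, so δ = 1 − 883/1159.095 = 0.2381988…
Then the exponent is δ²μ/2 = (μ − 883)²/(2μ) = 32.882744.

32.883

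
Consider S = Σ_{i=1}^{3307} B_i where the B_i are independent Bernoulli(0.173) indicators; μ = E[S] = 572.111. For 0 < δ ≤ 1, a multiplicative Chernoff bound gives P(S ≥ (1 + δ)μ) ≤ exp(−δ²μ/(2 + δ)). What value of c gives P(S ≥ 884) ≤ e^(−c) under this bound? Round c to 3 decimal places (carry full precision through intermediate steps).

66.804

Write 884 = (1 + δ)μ, so δ = 884/572.111 − 1 = 0.5451547…
Then the exponent is δ²μ/(2 + δ) = (884 − μ)² / (μ·(2 + δ)) = 66.804487.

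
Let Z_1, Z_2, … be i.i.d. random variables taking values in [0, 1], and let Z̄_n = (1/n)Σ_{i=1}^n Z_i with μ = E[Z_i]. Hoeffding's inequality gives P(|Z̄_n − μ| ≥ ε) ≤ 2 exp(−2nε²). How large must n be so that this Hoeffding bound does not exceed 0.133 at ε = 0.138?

72

Require 2·exp(−2nε²) ≤ 0.133, i.e. 2nε² ≥ ln(2/0.133) = 2.710553.
So n ≥ 2.710553 / (2·0.138²) = 71.166.
The smallest integer n is 72.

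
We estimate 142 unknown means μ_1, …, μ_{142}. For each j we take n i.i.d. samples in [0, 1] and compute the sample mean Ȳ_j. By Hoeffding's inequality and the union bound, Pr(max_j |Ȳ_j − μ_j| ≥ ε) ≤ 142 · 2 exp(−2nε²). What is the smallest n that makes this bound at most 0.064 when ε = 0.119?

Need 2·142·exp(−2nε²) ≤ 0.064, i.e. exp(−2nε²) ≤ 0.064/284.
So 2nε² ≥ ln(284/0.064) = 8.397846.
Hence n ≥ 8.397846/(2·0.119²) = 296.513.
The smallest integer n is 297.

297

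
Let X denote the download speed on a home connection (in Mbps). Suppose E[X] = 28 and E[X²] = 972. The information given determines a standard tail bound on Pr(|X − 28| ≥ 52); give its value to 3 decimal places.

0.070

The first two moments determine the variance, so Chebyshev's inequality is the sharpest standard bound available.
Var(X) = E[X²] − (E[X])² = 972 − 784 = 188.
Chebyshev's inequality: Pr(|X − μ| ≥ t) ≤ Var(X)/t² = 188/2704 = 0.0695.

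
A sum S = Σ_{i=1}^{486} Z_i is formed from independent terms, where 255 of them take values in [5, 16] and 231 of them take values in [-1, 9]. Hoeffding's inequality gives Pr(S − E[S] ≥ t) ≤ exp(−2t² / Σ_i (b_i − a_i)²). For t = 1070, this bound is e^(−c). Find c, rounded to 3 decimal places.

Σ(b_i − a_i)² = 255·11² + 231·10² = 53955.
c = 2t² / 53955 = 2·1070² / 53955 = 42.4391.

42.439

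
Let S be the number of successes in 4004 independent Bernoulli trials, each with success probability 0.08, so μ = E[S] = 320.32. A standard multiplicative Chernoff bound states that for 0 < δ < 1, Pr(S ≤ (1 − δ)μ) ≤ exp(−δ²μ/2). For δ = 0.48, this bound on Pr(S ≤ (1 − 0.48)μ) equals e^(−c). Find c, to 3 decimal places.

36.901

c = δ²μ/2 = 0.48²·320.32/2 = 36.9009.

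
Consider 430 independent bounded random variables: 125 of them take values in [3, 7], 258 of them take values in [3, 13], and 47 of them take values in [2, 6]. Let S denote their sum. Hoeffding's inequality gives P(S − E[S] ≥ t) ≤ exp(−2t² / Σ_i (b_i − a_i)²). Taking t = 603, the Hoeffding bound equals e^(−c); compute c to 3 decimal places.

Σ(b_i − a_i)² = 125·4² + 258·10² + 47·4² = 28552.
c = 2t² / 28552 = 2·603² / 28552 = 25.4699.

25.470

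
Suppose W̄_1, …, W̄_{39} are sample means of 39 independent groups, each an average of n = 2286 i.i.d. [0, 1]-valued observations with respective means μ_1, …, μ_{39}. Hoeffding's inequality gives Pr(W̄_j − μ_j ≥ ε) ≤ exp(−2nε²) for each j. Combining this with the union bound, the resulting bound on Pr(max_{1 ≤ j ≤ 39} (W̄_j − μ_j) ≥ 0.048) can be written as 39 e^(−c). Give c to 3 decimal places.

Union bound over the 39 events: Pr(max_{1 ≤ j ≤ 39} (W̄_j − μ_j) ≥ 0.048) ≤ 39·exp(−2nε²) = 39 exp(−2·2286·0.048²).
So c = 2·2286·0.048² = 10.5339.

10.534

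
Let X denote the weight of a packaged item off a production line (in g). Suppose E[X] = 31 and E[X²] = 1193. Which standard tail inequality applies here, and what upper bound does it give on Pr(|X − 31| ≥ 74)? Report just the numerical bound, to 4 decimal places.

0.0424

The first two moments determine the variance, so Chebyshev's inequality is the sharpest standard bound available.
Var(X) = E[X²] − (E[X])² = 1193 − 961 = 232.
Chebyshev's inequality: Pr(|X − μ| ≥ t) ≤ Var(X)/t² = 232/5476 = 0.0424.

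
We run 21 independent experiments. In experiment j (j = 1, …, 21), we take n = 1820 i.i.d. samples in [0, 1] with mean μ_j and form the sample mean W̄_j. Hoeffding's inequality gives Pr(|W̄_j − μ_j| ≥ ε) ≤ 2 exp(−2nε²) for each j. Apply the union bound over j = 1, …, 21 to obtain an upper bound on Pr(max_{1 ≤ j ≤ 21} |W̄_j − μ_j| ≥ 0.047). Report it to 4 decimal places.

0.0135

Per-experiment Hoeffding bound: 2·exp(−2·1820·0.047²) = 2·exp(−8.04076) = 0.00064413.
Union bound over 21 events: 21·0.00064413 = 0.01353.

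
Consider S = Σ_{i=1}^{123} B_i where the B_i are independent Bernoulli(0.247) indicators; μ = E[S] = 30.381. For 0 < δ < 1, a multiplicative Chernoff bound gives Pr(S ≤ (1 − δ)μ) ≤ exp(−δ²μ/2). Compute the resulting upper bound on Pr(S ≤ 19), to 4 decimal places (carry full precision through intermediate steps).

Write 19 = (1 − δ)μ, so δ = 1 − 19/30.381 = 0.3746091…
Then the exponent is δ²μ/2 = (μ − 19)²/(2μ) = 2.131713.
Bound = exp(−2.131713) = 0.11863.

0.1186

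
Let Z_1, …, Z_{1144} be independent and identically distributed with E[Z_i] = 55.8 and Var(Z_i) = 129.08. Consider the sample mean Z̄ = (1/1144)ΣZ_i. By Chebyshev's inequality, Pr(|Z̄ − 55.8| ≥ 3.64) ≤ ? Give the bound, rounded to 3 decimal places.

Var(Z̄) = Var(Z_i)/n = 129.08/1144 = 0.11283.
Chebyshev: Pr(|Z̄ − 55.8| ≥ 3.64) ≤ Var(Z̄)/(3.64)² = 129.08/(1144·3.64²) = 0.0085.

0.009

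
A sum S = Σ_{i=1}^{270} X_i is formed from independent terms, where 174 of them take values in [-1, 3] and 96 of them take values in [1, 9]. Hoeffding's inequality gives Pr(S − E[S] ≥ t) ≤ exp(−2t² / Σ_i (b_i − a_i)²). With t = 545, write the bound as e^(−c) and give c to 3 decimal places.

Σ(b_i − a_i)² = 174·4² + 96·8² = 8928.
c = 2t² / 8928 = 2·545² / 8928 = 66.5379.

66.538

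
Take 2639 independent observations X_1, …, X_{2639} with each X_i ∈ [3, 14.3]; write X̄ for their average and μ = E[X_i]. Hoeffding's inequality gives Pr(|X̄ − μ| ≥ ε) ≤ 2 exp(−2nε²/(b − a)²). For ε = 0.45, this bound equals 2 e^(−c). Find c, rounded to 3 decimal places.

8.370

c = 2nε²/(b − a)² = 2·2639·0.45² / 11.3² = 8.3702.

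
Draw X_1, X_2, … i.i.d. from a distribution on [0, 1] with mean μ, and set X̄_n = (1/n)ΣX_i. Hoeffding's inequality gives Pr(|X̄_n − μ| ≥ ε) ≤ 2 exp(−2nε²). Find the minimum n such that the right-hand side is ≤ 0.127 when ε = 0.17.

Require 2·exp(−2nε²) ≤ 0.127, i.e. 2nε² ≥ ln(2/0.127) = 2.756715.
So n ≥ 2.756715 / (2·0.17²) = 47.694.
The smallest integer n is 48.

48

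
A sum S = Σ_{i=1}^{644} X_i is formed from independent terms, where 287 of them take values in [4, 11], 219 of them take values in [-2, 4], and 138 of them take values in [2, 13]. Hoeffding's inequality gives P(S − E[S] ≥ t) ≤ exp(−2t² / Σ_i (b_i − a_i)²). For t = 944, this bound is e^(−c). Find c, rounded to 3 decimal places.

46.119

Σ(b_i − a_i)² = 287·7² + 219·6² + 138·11² = 38645.
c = 2t² / 38645 = 2·944² / 38645 = 46.1191.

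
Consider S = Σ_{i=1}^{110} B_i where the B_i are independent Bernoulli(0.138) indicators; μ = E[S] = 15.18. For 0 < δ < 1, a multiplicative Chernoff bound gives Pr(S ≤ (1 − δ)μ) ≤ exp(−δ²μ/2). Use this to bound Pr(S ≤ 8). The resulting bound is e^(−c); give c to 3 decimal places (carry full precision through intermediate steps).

1.698

Write 8 = (1 − δ)μ, so δ = 1 − 8/15.18 = 0.4729908…
Then the exponent is δ²μ/2 = (μ − 8)²/(2μ) = 1.698037.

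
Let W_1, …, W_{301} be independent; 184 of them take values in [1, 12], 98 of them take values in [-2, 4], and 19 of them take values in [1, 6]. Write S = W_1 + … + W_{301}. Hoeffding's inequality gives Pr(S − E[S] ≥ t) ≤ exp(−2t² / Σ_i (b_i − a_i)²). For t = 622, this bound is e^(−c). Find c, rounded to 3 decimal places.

Σ(b_i − a_i)² = 184·11² + 98·6² + 19·5² = 26267.
c = 2t² / 26267 = 2·622² / 26267 = 29.4578.

29.458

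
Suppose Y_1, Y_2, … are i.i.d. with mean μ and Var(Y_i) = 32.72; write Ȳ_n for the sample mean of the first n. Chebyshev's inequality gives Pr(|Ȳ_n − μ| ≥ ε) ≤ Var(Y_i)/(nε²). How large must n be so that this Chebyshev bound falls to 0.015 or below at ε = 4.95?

90

Require 32.72/(n·4.95²) ≤ 0.015, i.e. n ≥ 32.72/(0.015·4.95²) = 89.025.
The smallest integer n is 90.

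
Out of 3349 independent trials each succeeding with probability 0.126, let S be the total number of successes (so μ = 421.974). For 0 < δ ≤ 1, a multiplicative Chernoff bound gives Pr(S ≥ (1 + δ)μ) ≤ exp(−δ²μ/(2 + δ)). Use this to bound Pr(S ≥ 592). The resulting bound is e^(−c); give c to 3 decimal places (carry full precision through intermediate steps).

Write 592 = (1 + δ)μ, so δ = 592/421.974 − 1 = 0.40293…
Then the exponent is δ²μ/(2 + δ) = (592 − μ)² / (μ·(2 + δ)) = 28.510436.

28.510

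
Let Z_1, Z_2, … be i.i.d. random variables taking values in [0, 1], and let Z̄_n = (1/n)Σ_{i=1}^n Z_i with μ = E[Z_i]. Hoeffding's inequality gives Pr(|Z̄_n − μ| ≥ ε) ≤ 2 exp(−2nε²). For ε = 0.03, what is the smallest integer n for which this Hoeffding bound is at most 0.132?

1511

Require 2·exp(−2nε²) ≤ 0.132, i.e. 2nε² ≥ ln(2/0.132) = 2.718101.
So n ≥ 2.718101 / (2·0.03²) = 1510.056.
The smallest integer n is 1511.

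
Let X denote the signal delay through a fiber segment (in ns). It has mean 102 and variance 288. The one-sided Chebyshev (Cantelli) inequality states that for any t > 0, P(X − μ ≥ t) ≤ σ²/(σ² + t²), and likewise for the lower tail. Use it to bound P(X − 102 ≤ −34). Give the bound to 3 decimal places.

Here σ² = 288 and t = 34, so σ² + t² = 1444.
Cantelli's bound: 288/1444 = 0.1994.

0.199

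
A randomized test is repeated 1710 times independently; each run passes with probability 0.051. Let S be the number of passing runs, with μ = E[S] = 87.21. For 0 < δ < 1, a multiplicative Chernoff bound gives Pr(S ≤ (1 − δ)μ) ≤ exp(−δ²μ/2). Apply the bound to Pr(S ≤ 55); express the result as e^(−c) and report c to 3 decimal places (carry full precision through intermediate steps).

Write 55 = (1 − δ)μ, so δ = 1 − 55/87.21 = 0.3693384…
Then the exponent is δ²μ/2 = (μ − 55)²/(2μ) = 5.948195.

5.948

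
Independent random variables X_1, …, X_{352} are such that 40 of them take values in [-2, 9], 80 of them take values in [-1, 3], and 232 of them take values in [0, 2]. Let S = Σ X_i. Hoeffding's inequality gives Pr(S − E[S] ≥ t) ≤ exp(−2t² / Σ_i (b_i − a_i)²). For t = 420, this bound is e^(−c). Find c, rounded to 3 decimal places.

50.057

Σ(b_i − a_i)² = 40·11² + 80·4² + 232·2² = 7048.
c = 2t² / 7048 = 2·420² / 7048 = 50.0568.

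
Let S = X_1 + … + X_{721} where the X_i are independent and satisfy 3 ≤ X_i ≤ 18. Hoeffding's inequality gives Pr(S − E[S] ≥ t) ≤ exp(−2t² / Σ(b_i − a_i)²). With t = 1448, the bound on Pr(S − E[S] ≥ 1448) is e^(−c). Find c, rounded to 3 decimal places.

Σ(b_i − a_i)² = 721·(15)² = 162225.
c = 2t²/162225 = 2·1448²/162225 = 25.8493.

25.849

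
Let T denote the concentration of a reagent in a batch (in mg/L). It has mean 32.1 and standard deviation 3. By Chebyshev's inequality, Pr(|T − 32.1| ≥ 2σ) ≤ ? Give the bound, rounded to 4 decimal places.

0.2500

Chebyshev: Pr(|T − μ| ≥ t) ≤ Var(T)/t².
Var(T) = σ² = 3² = 9.
t = 2·3 = 6.
Bound = 9 / 36 = 0.2500.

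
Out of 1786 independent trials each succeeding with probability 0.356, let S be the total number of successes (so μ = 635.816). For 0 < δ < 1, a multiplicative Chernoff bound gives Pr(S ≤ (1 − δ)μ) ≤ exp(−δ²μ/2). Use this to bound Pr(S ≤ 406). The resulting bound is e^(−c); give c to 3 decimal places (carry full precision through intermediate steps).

41.534

Write 406 = (1 − δ)μ, so δ = 1 − 406/635.816 = 0.3614505…
Then the exponent is δ²μ/2 = (μ − 406)²/(2μ) = 41.533552.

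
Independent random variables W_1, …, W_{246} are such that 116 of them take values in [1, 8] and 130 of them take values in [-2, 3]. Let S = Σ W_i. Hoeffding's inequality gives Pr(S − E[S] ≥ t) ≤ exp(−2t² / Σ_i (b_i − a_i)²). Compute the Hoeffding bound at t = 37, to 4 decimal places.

0.7360

Σ(b_i − a_i)² = 116·7² + 130·5² = 8934.
Exponent = 2·37² / 8934 = 0.30647.
Bound = exp(−0.30647) = 0.73604.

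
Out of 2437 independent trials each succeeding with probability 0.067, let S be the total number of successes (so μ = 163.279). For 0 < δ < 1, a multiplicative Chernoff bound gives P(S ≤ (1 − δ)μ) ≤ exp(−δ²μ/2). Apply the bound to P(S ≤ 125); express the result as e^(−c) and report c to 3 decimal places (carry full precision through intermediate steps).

Write 125 = (1 − δ)μ, so δ = 1 − 125/163.279 = 0.2344392…
Then the exponent is δ²μ/2 = (μ − 125)²/(2μ) = 4.487049.

4.487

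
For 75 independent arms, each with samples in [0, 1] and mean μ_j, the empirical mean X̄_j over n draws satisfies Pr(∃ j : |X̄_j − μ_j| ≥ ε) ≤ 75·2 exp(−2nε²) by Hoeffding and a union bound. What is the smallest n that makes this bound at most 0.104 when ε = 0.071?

722

Need 2·75·exp(−2nε²) ≤ 0.104, i.e. exp(−2nε²) ≤ 0.104/150.
So 2nε² ≥ ln(150/0.104) = 7.274000.
Hence n ≥ 7.274000/(2·0.071²) = 721.484.
The smallest integer n is 722.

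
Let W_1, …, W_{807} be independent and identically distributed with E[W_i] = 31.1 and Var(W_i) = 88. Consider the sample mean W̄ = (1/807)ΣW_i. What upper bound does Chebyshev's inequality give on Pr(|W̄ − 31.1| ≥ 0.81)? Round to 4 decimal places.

Var(W̄) = Var(W_i)/n = 88/807 = 0.10905.
Chebyshev: Pr(|W̄ − 31.1| ≥ 0.81) ≤ Var(W̄)/(0.81)² = 88/(807·0.81²) = 0.1662.

0.1662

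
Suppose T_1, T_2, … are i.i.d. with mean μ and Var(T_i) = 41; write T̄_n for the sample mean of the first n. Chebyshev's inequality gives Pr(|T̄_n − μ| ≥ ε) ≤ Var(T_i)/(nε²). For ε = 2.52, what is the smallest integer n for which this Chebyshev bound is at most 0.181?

36

Require 41/(n·2.52²) ≤ 0.181, i.e. n ≥ 41/(0.181·2.52²) = 35.670.
The smallest integer n is 36.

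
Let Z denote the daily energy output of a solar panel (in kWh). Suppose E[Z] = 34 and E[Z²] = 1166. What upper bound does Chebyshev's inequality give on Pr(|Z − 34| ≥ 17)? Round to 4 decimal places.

Var(Z) = E[Z²] − (E[Z])² = 1166 − 1156 = 10.
Chebyshev's inequality: Pr(|Z − μ| ≥ t) ≤ Var(Z)/t² = 10/289 = 0.0346.

0.0346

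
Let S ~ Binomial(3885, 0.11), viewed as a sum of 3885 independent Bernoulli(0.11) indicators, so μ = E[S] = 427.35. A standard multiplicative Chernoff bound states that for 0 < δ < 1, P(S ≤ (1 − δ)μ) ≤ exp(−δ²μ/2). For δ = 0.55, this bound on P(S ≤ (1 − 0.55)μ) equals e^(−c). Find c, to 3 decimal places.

c = δ²μ/2 = 0.55²·427.35/2 = 64.6367.

64.637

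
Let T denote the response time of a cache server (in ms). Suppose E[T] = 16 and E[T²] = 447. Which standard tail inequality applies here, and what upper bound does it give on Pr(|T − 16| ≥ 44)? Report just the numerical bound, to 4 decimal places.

The first two moments determine the variance, so Chebyshev's inequality is the sharpest standard bound available.
Var(T) = E[T²] − (E[T])² = 447 − 256 = 191.
Chebyshev's inequality: Pr(|T − μ| ≥ t) ≤ Var(T)/t² = 191/1936 = 0.0987.

0.0987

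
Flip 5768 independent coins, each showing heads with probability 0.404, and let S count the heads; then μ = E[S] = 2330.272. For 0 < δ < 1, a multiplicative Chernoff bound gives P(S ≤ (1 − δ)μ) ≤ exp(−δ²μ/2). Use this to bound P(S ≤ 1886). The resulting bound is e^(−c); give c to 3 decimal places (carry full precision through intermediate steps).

Write 1886 = (1 − δ)μ, so δ = 1 − 1886/2330.272 = 0.1906524…
Then the exponent is δ²μ/2 = (μ − 1886)²/(2μ) = 42.350766.

42.351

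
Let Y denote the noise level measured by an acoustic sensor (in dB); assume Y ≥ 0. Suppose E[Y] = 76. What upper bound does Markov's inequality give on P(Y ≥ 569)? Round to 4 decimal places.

Markov's inequality: for a non-negative random variable, P(Y ≥ a) ≤ E[Y]/a.
Here E[Y] = 76 and a = 569, so the bound is 76/569 = 0.1336.

0.1336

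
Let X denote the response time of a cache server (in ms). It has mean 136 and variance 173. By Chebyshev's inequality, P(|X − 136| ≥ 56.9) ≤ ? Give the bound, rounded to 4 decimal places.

0.0534

Chebyshev: P(|X − μ| ≥ t) ≤ Var(X)/t².
Bound = 173 / 3237.61 = 0.0534.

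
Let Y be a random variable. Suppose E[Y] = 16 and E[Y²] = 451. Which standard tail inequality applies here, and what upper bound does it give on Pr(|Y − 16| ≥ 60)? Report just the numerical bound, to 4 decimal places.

The first two moments determine the variance, so Chebyshev's inequality is the sharpest standard bound available.
Var(Y) = E[Y²] − (E[Y])² = 451 − 256 = 195.
Chebyshev's inequality: Pr(|Y − μ| ≥ t) ≤ Var(Y)/t² = 195/3600 = 0.0542.

0.0542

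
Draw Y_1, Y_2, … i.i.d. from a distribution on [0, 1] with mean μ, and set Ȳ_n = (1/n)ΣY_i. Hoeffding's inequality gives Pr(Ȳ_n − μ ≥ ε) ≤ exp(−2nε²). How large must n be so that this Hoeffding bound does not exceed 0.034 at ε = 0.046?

800

Require exp(−2nε²) ≤ 0.034, i.e. 2nε² ≥ ln(1/0.034) = 3.381395.
So n ≥ 3.381395 / (2·0.046²) = 799.006.
The smallest integer n is 800.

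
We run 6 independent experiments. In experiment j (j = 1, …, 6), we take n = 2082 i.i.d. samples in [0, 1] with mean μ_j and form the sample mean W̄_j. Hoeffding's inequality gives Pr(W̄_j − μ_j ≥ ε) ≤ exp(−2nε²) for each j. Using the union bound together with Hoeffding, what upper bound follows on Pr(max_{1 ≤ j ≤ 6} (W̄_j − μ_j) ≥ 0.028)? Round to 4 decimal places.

0.2293

Per-experiment Hoeffding bound: exp(−2·2082·0.028²) = exp(−3.26458) = 0.038213.
Union bound over 6 events: 6·0.038213 = 0.22928.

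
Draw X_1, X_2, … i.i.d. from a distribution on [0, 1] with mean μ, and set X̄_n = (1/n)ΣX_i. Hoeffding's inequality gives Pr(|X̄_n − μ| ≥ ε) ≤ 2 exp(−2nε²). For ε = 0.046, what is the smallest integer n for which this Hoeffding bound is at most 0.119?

667

Require 2·exp(−2nε²) ≤ 0.119, i.e. 2nε² ≥ ln(2/0.119) = 2.821779.
So n ≥ 2.821779 / (2·0.046²) = 666.772.
The smallest integer n is 667.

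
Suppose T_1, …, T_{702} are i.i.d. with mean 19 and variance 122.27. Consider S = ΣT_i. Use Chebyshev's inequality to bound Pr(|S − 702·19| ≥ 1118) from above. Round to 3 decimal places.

0.069

Var(S) = n·Var(T_i) = 702·122.27 = 85833.54.
Chebyshev: Pr(|S − 702·19| ≥ 1118) ≤ Var(S)/1118² = 85833.54/1249924 = 0.0687.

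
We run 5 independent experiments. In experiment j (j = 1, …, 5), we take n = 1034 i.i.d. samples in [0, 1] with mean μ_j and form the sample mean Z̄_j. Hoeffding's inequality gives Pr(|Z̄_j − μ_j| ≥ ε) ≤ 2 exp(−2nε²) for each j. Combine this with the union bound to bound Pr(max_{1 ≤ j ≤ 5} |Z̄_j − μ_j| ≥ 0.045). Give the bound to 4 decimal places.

0.1518

Per-experiment Hoeffding bound: 2·exp(−2·1034·0.045²) = 2·exp(−4.18770) = 0.030362.
Union bound over 5 events: 5·0.030362 = 0.15181.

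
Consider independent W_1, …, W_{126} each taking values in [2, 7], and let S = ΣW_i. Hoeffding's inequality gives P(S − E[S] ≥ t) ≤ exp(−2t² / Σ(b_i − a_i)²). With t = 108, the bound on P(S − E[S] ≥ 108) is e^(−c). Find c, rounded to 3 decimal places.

7.406

Σ(b_i − a_i)² = 126·(5)² = 3150.
c = 2t²/3150 = 2·108²/3150 = 7.4057.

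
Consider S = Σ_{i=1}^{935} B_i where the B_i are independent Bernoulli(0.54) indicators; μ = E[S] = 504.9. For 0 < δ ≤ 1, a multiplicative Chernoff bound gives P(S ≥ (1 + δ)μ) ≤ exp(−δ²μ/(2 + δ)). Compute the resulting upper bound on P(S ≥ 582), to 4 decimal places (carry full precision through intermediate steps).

Write 582 = (1 + δ)μ, so δ = 582/504.9 − 1 = 0.1527035…
Then the exponent is δ²μ/(2 + δ) = (582 − μ)² / (μ·(2 + δ)) = 5.469142.
Bound = exp(−5.469142) = 0.00421.

0.0042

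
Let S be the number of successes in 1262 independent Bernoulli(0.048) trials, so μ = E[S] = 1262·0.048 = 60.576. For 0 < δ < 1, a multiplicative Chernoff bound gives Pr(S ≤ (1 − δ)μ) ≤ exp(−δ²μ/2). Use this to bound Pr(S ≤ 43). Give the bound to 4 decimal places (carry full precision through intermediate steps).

Write 43 = (1 − δ)μ, so δ = 1 − 43/60.576 = 0.2901479…
Then the exponent is δ²μ/2 = (μ − 43)²/(2μ) = 2.549820.
Bound = exp(−2.549820) = 0.07810.

0.0781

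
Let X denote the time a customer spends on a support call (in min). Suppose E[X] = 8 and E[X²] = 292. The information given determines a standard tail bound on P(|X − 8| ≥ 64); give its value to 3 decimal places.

The first two moments determine the variance, so Chebyshev's inequality is the sharpest standard bound available.
Var(X) = E[X²] − (E[X])² = 292 − 64 = 228.
Chebyshev's inequality: P(|X − μ| ≥ t) ≤ Var(X)/t² = 228/4096 = 0.0557.

0.056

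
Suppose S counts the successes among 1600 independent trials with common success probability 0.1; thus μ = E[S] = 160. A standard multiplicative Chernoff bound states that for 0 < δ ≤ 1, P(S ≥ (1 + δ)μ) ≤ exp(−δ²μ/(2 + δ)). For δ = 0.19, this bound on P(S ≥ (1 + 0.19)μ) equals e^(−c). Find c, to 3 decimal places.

c = δ²μ/(2 + δ) = 0.19²·160/(2 + 0.19) = 2.6374.

2.637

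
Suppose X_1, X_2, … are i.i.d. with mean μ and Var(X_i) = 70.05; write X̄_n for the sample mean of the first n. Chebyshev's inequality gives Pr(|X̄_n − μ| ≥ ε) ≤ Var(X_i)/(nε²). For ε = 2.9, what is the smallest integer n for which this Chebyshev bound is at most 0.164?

Require 70.05/(n·2.9²) ≤ 0.164, i.e. n ≥ 70.05/(0.164·2.9²) = 50.789.
The smallest integer n is 51.

51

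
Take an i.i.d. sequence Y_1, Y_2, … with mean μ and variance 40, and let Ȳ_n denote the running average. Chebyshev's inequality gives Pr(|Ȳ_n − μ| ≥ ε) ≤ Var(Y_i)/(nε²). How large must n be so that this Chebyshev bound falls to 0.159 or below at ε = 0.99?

257

Require 40/(n·0.99²) ≤ 0.159, i.e. n ≥ 40/(0.159·0.99²) = 256.680.
The smallest integer n is 257.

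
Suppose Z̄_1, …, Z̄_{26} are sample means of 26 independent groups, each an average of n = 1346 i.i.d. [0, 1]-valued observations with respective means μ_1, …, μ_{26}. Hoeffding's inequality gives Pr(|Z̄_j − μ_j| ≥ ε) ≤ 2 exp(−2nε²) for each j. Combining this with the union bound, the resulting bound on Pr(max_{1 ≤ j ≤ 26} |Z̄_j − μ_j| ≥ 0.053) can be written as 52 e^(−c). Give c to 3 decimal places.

7.562

Union bound over the 26 events: Pr(max_{1 ≤ j ≤ 26} |Z̄_j − μ_j| ≥ 0.053) ≤ 26·2·exp(−2nε²) = 52 exp(−2·1346·0.053²).
So c = 2·1346·0.053² = 7.5618.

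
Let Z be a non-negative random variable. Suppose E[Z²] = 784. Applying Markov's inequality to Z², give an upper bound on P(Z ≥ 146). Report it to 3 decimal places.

Since Z ≥ 0, the event {Z ≥ 146} is the same as {Z² ≥ 21316}.
Markov's inequality applied to Z² gives P(Z² ≥ 21316) ≤ E[Z²]/21316 = 784/21316 = 0.0368.

0.037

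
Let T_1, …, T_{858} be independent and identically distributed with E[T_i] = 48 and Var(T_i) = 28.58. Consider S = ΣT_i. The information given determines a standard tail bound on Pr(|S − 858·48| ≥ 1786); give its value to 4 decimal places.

With mean and variance of each term known, Chebyshev's inequality bounds the deviation of the sum (or sample mean).
Var(S) = n·Var(T_i) = 858·28.58 = 24521.64.
Chebyshev: Pr(|S − 858·48| ≥ 1786) ≤ Var(S)/1786² = 24521.64/3189796 = 0.0077.

0.0077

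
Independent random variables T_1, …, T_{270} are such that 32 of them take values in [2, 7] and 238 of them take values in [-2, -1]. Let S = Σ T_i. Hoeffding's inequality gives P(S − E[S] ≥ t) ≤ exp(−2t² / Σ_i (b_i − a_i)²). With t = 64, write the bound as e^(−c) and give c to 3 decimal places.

Σ(b_i − a_i)² = 32·5² + 238·1² = 1038.
c = 2t² / 1038 = 2·64² / 1038 = 7.8921.

7.892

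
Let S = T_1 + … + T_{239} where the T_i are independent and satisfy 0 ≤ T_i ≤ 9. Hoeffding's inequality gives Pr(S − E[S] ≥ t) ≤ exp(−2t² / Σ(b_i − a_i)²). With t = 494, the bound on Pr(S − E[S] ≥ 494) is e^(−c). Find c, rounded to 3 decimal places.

25.212

Σ(b_i − a_i)² = 239·(9)² = 19359.
c = 2t²/19359 = 2·494²/19359 = 25.2116.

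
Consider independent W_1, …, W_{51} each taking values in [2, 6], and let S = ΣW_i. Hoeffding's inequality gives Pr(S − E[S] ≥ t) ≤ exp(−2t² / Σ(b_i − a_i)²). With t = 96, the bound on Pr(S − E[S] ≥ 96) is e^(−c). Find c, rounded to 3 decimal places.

22.588

Σ(b_i − a_i)² = 51·(4)² = 816.
c = 2t²/816 = 2·96²/816 = 22.5882.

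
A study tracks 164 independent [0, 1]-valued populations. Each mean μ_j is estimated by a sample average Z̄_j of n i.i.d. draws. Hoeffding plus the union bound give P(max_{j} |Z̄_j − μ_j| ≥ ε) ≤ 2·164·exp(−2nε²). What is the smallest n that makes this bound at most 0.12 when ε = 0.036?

Need 2·164·exp(−2nε²) ≤ 0.12, i.e. exp(−2nε²) ≤ 0.12/328.
So 2nε² ≥ ln(328/0.12) = 7.913277.
Hence n ≥ 7.913277/(2·0.036²) = 3052.962.
The smallest integer n is 3053.

3053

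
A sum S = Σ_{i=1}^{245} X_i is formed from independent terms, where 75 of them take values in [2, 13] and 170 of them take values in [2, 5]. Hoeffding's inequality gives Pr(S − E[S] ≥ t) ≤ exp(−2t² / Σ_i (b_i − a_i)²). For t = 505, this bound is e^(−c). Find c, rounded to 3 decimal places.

48.095

Σ(b_i − a_i)² = 75·11² + 170·3² = 10605.
c = 2t² / 10605 = 2·505² / 10605 = 48.0952.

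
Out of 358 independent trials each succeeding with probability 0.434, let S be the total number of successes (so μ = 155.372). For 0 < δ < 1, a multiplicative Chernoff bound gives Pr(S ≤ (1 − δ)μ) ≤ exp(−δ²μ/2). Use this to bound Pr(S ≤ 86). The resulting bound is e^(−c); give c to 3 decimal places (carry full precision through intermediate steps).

Write 86 = (1 − δ)μ, so δ = 1 − 86/155.372 = 0.4464897…
Then the exponent is δ²μ/2 = (μ − 86)²/(2μ) = 15.486942.

15.487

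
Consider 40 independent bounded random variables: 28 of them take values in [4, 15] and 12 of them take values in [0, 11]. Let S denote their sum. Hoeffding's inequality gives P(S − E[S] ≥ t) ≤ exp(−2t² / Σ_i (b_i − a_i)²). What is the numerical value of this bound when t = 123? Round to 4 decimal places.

0.0019

Σ(b_i − a_i)² = 28·11² + 12·11² = 4840.
Exponent = 2·123² / 4840 = 6.25165.
Bound = exp(−6.25165) = 0.00193.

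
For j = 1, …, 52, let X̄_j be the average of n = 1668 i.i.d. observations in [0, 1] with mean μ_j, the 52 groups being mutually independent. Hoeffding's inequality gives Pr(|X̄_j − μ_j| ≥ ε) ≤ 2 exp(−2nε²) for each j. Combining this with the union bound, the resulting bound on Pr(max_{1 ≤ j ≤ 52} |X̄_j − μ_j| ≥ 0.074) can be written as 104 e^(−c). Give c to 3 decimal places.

Union bound over the 52 events: Pr(max_{1 ≤ j ≤ 52} |X̄_j − μ_j| ≥ 0.074) ≤ 52·2·exp(−2nε²) = 104 exp(−2·1668·0.074²).
So c = 2·1668·0.074² = 18.2679.

18.268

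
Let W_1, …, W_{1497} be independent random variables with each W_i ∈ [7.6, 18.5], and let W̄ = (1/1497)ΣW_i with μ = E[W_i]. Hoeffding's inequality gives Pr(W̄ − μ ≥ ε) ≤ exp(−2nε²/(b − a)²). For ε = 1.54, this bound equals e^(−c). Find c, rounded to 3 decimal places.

59.764

c = 2nε²/(b − a)² = 2·1497·1.54² / 10.9² = 59.7641.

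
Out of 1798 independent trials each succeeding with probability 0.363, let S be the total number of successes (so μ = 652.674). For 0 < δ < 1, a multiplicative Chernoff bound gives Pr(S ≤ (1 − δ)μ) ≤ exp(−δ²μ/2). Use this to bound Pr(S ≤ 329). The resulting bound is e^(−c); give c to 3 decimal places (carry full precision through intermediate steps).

Write 329 = (1 − δ)μ, so δ = 1 − 329/652.674 = 0.4959199…
Then the exponent is δ²μ/2 = (μ − 329)²/(2μ) = 80.258183.

80.258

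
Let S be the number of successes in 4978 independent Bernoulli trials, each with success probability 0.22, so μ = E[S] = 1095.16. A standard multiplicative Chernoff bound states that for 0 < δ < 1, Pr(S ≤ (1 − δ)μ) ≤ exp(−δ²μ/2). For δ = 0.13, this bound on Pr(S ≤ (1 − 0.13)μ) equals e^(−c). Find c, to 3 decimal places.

c = δ²μ/2 = 0.13²·1095.16/2 = 9.2541.

9.254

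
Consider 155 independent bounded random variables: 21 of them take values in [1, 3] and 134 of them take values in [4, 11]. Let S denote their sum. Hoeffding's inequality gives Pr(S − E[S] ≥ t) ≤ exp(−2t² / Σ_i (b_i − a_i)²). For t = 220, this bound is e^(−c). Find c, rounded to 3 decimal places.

14.556

Σ(b_i − a_i)² = 21·2² + 134·7² = 6650.
c = 2t² / 6650 = 2·220² / 6650 = 14.5564.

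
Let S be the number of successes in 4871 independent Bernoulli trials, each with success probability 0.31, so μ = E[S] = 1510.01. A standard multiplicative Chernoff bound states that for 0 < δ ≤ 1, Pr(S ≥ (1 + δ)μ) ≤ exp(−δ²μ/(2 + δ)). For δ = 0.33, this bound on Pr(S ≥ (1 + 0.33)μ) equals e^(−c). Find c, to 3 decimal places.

70.575

c = δ²μ/(2 + δ) = 0.33²·1510.01/(2 + 0.33) = 70.5751.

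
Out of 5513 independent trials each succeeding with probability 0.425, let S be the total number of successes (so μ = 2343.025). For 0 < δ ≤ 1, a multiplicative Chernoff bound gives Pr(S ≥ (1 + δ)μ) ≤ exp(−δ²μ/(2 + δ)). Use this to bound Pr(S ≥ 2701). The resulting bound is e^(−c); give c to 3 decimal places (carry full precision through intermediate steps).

25.406

Write 2701 = (1 + δ)μ, so δ = 2701/2343.025 − 1 = 0.1527833…
Then the exponent is δ²μ/(2 + δ) = (2701 − μ)² / (μ·(2 + δ)) = 25.405524.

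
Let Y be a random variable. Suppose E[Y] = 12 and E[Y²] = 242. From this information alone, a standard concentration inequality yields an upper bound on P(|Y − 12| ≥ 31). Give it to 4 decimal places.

The first two moments determine the variance, so Chebyshev's inequality is the sharpest standard bound available.
Var(Y) = E[Y²] − (E[Y])² = 242 − 144 = 98.
Chebyshev's inequality: P(|Y − μ| ≥ t) ≤ Var(Y)/t² = 98/961 = 0.1020.

0.1020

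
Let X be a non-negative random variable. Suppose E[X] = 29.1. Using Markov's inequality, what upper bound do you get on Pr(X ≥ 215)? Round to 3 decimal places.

Markov's inequality: for a non-negative random variable, Pr(X ≥ a) ≤ E[X]/a.
Here E[X] = 29.1 and a = 215, so the bound is 29.1/215 = 0.1353.

0.135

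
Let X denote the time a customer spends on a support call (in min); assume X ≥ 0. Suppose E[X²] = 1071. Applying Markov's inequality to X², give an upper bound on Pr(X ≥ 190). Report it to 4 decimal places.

Since X ≥ 0, the event {X ≥ 190} is the same as {X² ≥ 36100}.
Markov's inequality applied to X² gives Pr(X² ≥ 36100) ≤ E[X²]/36100 = 1071/36100 = 0.0297.

0.0297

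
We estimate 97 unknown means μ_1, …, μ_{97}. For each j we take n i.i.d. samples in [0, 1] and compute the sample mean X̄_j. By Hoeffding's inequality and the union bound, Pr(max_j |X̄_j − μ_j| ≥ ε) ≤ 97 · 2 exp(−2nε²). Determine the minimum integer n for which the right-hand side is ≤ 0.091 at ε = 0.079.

Need 2·97·exp(−2nε²) ≤ 0.091, i.e. exp(−2nε²) ≤ 0.091/194.
So 2nε² ≥ ln(194/0.091) = 7.664754.
Hence n ≥ 7.664754/(2·0.079²) = 614.065.
The smallest integer n is 615.

615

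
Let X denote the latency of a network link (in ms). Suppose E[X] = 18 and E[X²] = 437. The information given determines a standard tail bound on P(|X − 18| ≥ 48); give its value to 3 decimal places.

0.049

The first two moments determine the variance, so Chebyshev's inequality is the sharpest standard bound available.
Var(X) = E[X²] − (E[X])² = 437 − 324 = 113.
Chebyshev's inequality: P(|X − μ| ≥ t) ≤ Var(X)/t² = 113/2304 = 0.0490.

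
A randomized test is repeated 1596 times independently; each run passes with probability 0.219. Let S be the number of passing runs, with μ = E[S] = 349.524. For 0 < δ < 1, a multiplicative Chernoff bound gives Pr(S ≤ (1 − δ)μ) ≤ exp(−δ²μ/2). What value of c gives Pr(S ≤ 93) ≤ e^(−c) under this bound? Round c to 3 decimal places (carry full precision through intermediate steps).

Write 93 = (1 − δ)μ, so δ = 1 − 93/349.524 = 0.7339239…
Then the exponent is δ²μ/2 = (μ − 93)²/(2μ) = 94.134541.

94.135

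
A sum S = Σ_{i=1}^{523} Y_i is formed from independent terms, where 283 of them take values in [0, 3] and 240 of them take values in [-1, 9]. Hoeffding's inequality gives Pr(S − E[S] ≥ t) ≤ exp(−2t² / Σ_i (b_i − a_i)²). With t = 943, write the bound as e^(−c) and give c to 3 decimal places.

66.994

Σ(b_i − a_i)² = 283·3² + 240·10² = 26547.
c = 2t² / 26547 = 2·943² / 26547 = 66.9943.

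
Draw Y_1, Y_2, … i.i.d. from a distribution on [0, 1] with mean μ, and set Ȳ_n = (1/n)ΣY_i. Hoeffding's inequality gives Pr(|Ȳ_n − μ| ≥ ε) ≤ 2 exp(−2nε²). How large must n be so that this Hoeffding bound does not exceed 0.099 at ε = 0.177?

48

Require 2·exp(−2nε²) ≤ 0.099, i.e. 2nε² ≥ ln(2/0.099) = 3.005783.
So n ≥ 3.005783 / (2·0.177²) = 47.971.
The smallest integer n is 48.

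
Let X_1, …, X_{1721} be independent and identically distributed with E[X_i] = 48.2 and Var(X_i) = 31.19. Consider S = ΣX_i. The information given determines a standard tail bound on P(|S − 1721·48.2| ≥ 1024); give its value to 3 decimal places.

With mean and variance of each term known, Chebyshev's inequality bounds the deviation of the sum (or sample mean).
Var(S) = n·Var(X_i) = 1721·31.19 = 53677.99.
Chebyshev: P(|S − 1721·48.2| ≥ 1024) ≤ Var(S)/1024² = 53677.99/1048576 = 0.0512.

0.051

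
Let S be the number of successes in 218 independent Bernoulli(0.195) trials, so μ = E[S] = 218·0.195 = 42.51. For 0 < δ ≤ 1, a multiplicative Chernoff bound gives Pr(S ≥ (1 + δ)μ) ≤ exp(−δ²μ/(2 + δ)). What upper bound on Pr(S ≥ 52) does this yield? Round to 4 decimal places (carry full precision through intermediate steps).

0.3856

Write 52 = (1 + δ)μ, so δ = 52/42.51 − 1 = 0.2232416…
Then the exponent is δ²μ/(2 + δ) = (52 − μ)² / (μ·(2 + δ)) = 0.952916.
Bound = exp(−0.952916) = 0.38561.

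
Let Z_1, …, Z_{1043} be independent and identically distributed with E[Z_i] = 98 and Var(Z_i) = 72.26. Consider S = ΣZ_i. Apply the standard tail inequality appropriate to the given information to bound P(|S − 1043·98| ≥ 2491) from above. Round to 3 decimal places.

0.012

With mean and variance of each term known, Chebyshev's inequality bounds the deviation of the sum (or sample mean).
Var(S) = n·Var(Z_i) = 1043·72.26 = 75367.18.
Chebyshev: P(|S − 1043·98| ≥ 2491) ≤ Var(S)/2491² = 75367.18/6205081 = 0.0121.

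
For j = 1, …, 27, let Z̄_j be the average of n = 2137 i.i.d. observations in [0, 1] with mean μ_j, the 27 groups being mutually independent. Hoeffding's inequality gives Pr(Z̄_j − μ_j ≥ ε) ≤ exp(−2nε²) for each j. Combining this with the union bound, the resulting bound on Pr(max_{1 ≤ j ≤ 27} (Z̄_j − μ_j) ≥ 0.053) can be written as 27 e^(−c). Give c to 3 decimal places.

Union bound over the 27 events: Pr(max_{1 ≤ j ≤ 27} (Z̄_j − μ_j) ≥ 0.053) ≤ 27·exp(−2nε²) = 27 exp(−2·2137·0.053²).
So c = 2·2137·0.053² = 12.0057.

12.006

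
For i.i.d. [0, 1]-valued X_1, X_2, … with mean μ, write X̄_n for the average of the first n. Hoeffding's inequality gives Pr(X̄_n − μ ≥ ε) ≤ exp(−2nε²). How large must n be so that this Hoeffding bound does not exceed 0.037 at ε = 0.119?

Require exp(−2nε²) ≤ 0.037, i.e. 2nε² ≥ ln(1/0.037) = 3.296837.
So n ≥ 3.296837 / (2·0.119²) = 116.406.
The smallest integer n is 117.

117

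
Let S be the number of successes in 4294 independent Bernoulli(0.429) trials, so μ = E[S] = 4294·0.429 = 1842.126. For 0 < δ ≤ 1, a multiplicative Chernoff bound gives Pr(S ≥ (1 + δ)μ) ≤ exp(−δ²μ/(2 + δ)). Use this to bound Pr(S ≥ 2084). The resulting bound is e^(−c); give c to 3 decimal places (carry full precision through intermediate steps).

Write 2084 = (1 + δ)μ, so δ = 2084/1842.126 − 1 = 0.1313016…
Then the exponent is δ²μ/(2 + δ) = (2084 − μ)² / (μ·(2 + δ)) = 14.900956.

14.901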